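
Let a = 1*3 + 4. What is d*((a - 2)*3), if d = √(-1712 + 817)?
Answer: 15*I*√895 ≈ 448.75*I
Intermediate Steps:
a = 7 (a = 3 + 4 = 7)
d = I*√895 (d = √(-895) = I*√895 ≈ 29.917*I)
d*((a - 2)*3) = (I*√895)*((7 - 2)*3) = (I*√895)*(5*3) = (I*√895)*15 = 15*I*√895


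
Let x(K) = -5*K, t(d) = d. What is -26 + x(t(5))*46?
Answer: -1176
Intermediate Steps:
-26 + x(t(5))*46 = -26 - 5*5*46 = -26 - 25*46 = -26 - 1150 = -1176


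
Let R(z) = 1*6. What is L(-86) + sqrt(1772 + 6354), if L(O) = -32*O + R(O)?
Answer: 2758 + sqrt(8126) ≈ 2848.1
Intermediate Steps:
R(z) = 6
L(O) = 6 - 32*O (L(O) = -32*O + 6 = 6 - 32*O)
L(-86) + sqrt(1772 + 6354) = (6 - 32*(-86)) + sqrt(1772 + 6354) = (6 + 2752) + sqrt(8126) = 2758 + sqrt(8126)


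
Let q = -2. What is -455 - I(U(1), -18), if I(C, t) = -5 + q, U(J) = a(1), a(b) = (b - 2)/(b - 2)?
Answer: -448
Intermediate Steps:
a(b) = 1 (a(b) = (-2 + b)/(-2 + b) = 1)
U(J) = 1
I(C, t) = -7 (I(C, t) = -5 - 2 = -7)
-455 - I(U(1), -18) = -455 - 1*(-7) = -455 + 7 = -448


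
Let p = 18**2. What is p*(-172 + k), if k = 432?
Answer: 84240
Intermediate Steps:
p = 324
p*(-172 + k) = 324*(-172 + 432) = 324*260 = 84240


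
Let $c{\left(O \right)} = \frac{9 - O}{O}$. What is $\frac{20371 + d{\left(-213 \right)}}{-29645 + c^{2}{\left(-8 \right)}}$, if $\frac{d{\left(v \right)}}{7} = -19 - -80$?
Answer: $- \frac{1331072}{1896991} \approx -0.70168$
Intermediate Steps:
$c{\left(O \right)} = \frac{9 - O}{O}$
$d{\left(v \right)} = 427$ ($d{\left(v \right)} = 7 \left(-19 - -80\right) = 7 \left(-19 + 80\right) = 7 \cdot 61 = 427$)
$\frac{20371 + d{\left(-213 \right)}}{-29645 + c^{2}{\left(-8 \right)}} = \frac{20371 + 427}{-29645 + \left(\frac{9 - -8}{-8}\right)^{2}} = \frac{20798}{-29645 + \left(- \frac{9 + 8}{8}\right)^{2}} = \frac{20798}{-29645 + \left(\left(- \frac{1}{8}\right) 17\right)^{2}} = \frac{20798}{-29645 + \left(- \frac{17}{8}\right)^{2}} = \frac{20798}{-29645 + \frac{289}{64}} = \frac{20798}{- \frac{1896991}{64}} = 20798 \left(- \frac{64}{1896991}\right) = - \frac{1331072}{1896991}$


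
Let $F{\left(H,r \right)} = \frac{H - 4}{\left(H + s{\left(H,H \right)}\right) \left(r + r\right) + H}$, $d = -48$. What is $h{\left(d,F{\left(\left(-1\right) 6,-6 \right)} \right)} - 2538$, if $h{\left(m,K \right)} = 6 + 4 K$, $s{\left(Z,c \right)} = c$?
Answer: $- \frac{174728}{69} \approx -2532.3$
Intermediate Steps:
$F{\left(H,r \right)} = \frac{-4 + H}{H + 4 H r}$ ($F{\left(H,r \right)} = \frac{H - 4}{\left(H + H\right) \left(r + r\right) + H} = \frac{-4 + H}{2 H 2 r + H} = \frac{-4 + H}{4 H r + H} = \frac{-4 + H}{H + 4 H r}$)
$h{\left(d,F{\left(\left(-1\right) 6,-6 \right)} \right)} - 2538 = \left(6 + 4 \frac{-4 - 6}{\left(-1\right) 6 \left(1 + 4 \left(-6\right)\right)}\right) - 2538 = \left(6 + 4 \frac{-4 - 6}{\left(-6\right) \left(1 - 24\right)}\right) - 2538 = \left(6 + 4 \left(\left(- \frac{1}{6}\right) \frac{1}{-23} \left(-10\right)\right)\right) - 2538 = \left(6 + 4 \left(\left(- \frac{1}{6}\right) \left(- \frac{1}{23}\right) \left(-10\right)\right)\right) - 2538 = \left(6 + 4 \left(- \frac{5}{69}\right)\right) - 2538 = \left(6 - \frac{20}{69}\right) - 2538 = \frac{394}{69} - 2538 = - \frac{174728}{69}$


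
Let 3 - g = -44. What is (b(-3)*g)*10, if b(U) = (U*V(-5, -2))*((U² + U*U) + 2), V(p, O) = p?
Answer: 141000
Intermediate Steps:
g = 47 (g = 3 - 1*(-44) = 3 + 44 = 47)
b(U) = -5*U*(2 + 2*U²) (b(U) = (U*(-5))*((U² + U*U) + 2) = (-5*U)*((U² + U²) + 2) = (-5*U)*(2*U² + 2) = (-5*U)*(2 + 2*U²) = -5*U*(2 + 2*U²))
(b(-3)*g)*10 = (-10*(-3)*(1 + (-3)²)*47)*10 = (-10*(-3)*(1 + 9)*47)*10 = (-10*(-3)*10*47)*10 = (300*47)*10 = 14100*10 = 141000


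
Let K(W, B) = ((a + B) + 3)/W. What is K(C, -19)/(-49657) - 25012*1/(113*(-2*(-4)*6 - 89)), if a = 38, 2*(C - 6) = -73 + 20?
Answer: 1242025856/230060881 ≈ 5.3987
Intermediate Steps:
C = -41/2 (C = 6 + (-73 + 20)/2 = 6 + (½)*(-53) = 6 - 53/2 = -41/2 ≈ -20.500)
K(W, B) = (41 + B)/W (K(W, B) = ((38 + B) + 3)/W = (41 + B)/W)
K(C, -19)/(-49657) - 25012*1/(113*(-2*(-4)*6 - 89)) = ((41 - 19)/(-41/2))/(-49657) - 25012*1/(113*(-2*(-4)*6 - 89)) = -2/41*22*(-1/49657) - 25012*1/(113*(8*6 - 89)) = -44/41*(-1/49657) - 25012*1/(113*(48 - 89)) = 44/2035937 - 25012/((-41*113)) = 44/2035937 - 25012/(-4633) = 44/2035937 - 25012*(-1/4633) = 44/2035937 + 25012/4633 = 1242025856/230060881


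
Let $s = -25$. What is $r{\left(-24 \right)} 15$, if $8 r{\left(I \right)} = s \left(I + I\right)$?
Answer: $2250$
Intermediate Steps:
$r{\left(I \right)} = - \frac{25 I}{4}$ ($r{\left(I \right)} = \frac{\left(-25\right) \left(I + I\right)}{8} = \frac{\left(-25\right) 2 I}{8} = \frac{\left(-50\right) I}{8} = - \frac{25 I}{4}$)
$r{\left(-24 \right)} 15 = \left(- \frac{25}{4}\right) \left(-24\right) 15 = 150 \cdot 15 = 2250$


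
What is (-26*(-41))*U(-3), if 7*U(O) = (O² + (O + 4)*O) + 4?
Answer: 10660/7 ≈ 1522.9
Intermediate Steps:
U(O) = 4/7 + O²/7 + O*(4 + O)/7 (U(O) = ((O² + (O + 4)*O) + 4)/7 = ((O² + (4 + O)*O) + 4)/7 = ((O² + O*(4 + O)) + 4)/7 = (4 + O² + O*(4 + O))/7 = 4/7 + O²/7 + O*(4 + O)/7)
(-26*(-41))*U(-3) = (-26*(-41))*(4/7 + (2/7)*(-3)² + (4/7)*(-3)) = 1066*(4/7 + (2/7)*9 - 12/7) = 1066*(4/7 + 18/7 - 12/7) = 1066*(10/7) = 10660/7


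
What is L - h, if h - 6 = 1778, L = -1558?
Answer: -3342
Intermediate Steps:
h = 1784 (h = 6 + 1778 = 1784)
L - h = -1558 - 1*1784 = -1558 - 1784 = -3342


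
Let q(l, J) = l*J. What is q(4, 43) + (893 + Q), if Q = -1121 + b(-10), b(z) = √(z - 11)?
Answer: -56 + I*√21 ≈ -56.0 + 4.5826*I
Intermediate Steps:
b(z) = √(-11 + z)
Q = -1121 + I*√21 (Q = -1121 + √(-11 - 10) = -1121 + √(-21) = -1121 + I*√21 ≈ -1121.0 + 4.5826*I)
q(l, J) = J*l
q(4, 43) + (893 + Q) = 43*4 + (893 + (-1121 + I*√21)) = 172 + (-228 + I*√21) = -56 + I*√21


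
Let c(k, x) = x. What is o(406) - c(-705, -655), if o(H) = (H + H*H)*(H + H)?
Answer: 134177159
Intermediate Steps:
o(H) = 2*H*(H + H**2) (o(H) = (H + H**2)*(2*H) = 2*H*(H + H**2))
o(406) - c(-705, -655) = 2*406**2*(1 + 406) - 1*(-655) = 2*164836*407 + 655 = 134176504 + 655 = 134177159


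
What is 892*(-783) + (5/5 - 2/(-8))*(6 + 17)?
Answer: -2793629/4 ≈ -6.9841e+5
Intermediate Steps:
892*(-783) + (5/5 - 2/(-8))*(6 + 17) = -698436 + (5*(⅕) - 2*(-⅛))*23 = -698436 + (1 + ¼)*23 = -698436 + (5/4)*23 = -698436 + 115/4 = -2793629/4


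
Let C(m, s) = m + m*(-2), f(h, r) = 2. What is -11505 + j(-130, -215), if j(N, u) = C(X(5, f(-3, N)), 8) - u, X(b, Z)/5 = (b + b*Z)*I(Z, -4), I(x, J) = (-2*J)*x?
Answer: -12490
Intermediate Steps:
I(x, J) = -2*J*x
X(b, Z) = 40*Z*(b + Z*b) (X(b, Z) = 5*((b + b*Z)*(-2*(-4)*Z)) = 5*((b + Z*b)*(8*Z)) = 5*(8*Z*(b + Z*b)) = 40*Z*(b + Z*b))
C(m, s) = -m (C(m, s) = m - 2*m = -m)
j(N, u) = -1200 - u (j(N, u) = -40*2*5*(1 + 2) - u = -40*2*5*3 - u = -1*1200 - u = -1200 - u)
-11505 + j(-130, -215) = -11505 + (-1200 - 1*(-215)) = -11505 + (-1200 + 215) = -11505 - 985 = -12490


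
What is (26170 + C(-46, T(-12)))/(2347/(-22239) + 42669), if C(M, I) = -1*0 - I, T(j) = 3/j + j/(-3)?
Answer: 2327644935/3795654176 ≈ 0.61324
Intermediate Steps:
T(j) = 3/j - j/3 (T(j) = 3/j + j*(-⅓) = 3/j - j/3)
C(M, I) = -I (C(M, I) = 0 - I = -I)
(26170 + C(-46, T(-12)))/(2347/(-22239) + 42669) = (26170 - (3/(-12) - ⅓*(-12)))/(2347/(-22239) + 42669) = (26170 - (3*(-1/12) + 4))/(2347*(-1/22239) + 42669) = (26170 - (-¼ + 4))/(-2347/22239 + 42669) = (26170 - 1*15/4)/(948913544/22239) = (26170 - 15/4)*(22239/948913544) = (104665/4)*(22239/948913544) = 2327644935/3795654176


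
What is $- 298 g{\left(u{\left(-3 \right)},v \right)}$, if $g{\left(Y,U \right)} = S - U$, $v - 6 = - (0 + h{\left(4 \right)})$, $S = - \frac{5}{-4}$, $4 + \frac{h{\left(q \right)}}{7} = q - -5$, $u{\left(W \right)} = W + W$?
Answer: $- \frac{18029}{2} \approx -9014.5$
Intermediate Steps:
$u{\left(W \right)} = 2 W$
$h{\left(q \right)} = 7 + 7 q$ ($h{\left(q \right)} = -28 + 7 \left(q - -5\right) = -28 + 7 \left(q + 5\right) = -28 + 7 \left(5 + q\right) = -28 + \left(35 + 7 q\right) = 7 + 7 q$)
$S = \frac{5}{4}$ ($S = - \frac{5 \left(-1\right)}{4} = \left(-1\right) \left(- \frac{5}{4}\right) = \frac{5}{4} \approx 1.25$)
$v = -29$ ($v = 6 - \left(0 + \left(7 + 7 \cdot 4\right)\right) = 6 - \left(0 + \left(7 + 28\right)\right) = 6 - \left(0 + 35\right) = 6 - 35 = -29$)
$g{\left(Y,U \right)} = \frac{5}{4} - U$
$- 298 g{\left(u{\left(-3 \right)},v \right)} = - 298 \left(\frac{5}{4} - -29\right) = - 298 \left(\frac{5}{4} + 29\right) = \left(-298\right) \frac{121}{4} = - \frac{18029}{2}$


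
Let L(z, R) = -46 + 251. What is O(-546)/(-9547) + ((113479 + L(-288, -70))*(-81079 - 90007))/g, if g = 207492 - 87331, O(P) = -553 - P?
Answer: -185686674805601/1147177067 ≈ -1.6186e+5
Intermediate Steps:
L(z, R) = 205
g = 120161
O(-546)/(-9547) + ((113479 + L(-288, -70))*(-81079 - 90007))/g = (-553 - 1*(-546))/(-9547) + ((113479 + 205)*(-81079 - 90007))/120161 = (-553 + 546)*(-1/9547) + (113684*(-171086))*(1/120161) = -7*(-1/9547) - 19449740824*1/120161 = 7/9547 - 19449740824/120161 = -185686674805601/1147177067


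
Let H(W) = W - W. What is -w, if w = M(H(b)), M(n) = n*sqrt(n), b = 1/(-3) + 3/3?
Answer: 0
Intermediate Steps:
b = 2/3 (b = 1*(-1/3) + 3*(1/3) = -1/3 + 1 = 2/3 ≈ 0.66667)
H(W) = 0
M(n) = n**(3/2)
w = 0 (w = 0**(3/2) = 0)
-w = -1*0 = 0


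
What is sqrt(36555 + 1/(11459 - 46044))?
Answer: sqrt(43724247900290)/34585 ≈ 191.19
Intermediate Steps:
sqrt(36555 + 1/(11459 - 46044)) = sqrt(36555 + 1/(-34585)) = sqrt(36555 - 1/34585) = sqrt(1264254674/34585) = sqrt(43724247900290)/34585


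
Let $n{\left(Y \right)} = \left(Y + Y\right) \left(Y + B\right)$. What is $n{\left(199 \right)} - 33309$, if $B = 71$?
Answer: $74151$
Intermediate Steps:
$n{\left(Y \right)} = 2 Y \left(71 + Y\right)$ ($n{\left(Y \right)} = \left(Y + Y\right) \left(Y + 71\right) = 2 Y \left(71 + Y\right)$)
$n{\left(199 \right)} - 33309 = 2 \cdot 199 \left(71 + 199\right) - 33309 = 2 \cdot 199 \cdot 270 - 33309 = 107460 - 33309 = 74151$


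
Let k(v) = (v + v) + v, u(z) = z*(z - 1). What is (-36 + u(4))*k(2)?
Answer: -144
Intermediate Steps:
u(z) = z*(-1 + z)
k(v) = 3*v (k(v) = 2*v + v = 3*v)
(-36 + u(4))*k(2) = (-36 + 4*(-1 + 4))*(3*2) = (-36 + 4*3)*6 = (-36 + 12)*6 = -24*6 = -144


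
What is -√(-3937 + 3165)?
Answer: -2*I*√193 ≈ -27.785*I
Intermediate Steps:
-√(-3937 + 3165) = -√(-772) = -2*I*√193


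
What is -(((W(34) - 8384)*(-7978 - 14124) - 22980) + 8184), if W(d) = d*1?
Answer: -184536904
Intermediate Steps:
W(d) = d
-(((W(34) - 8384)*(-7978 - 14124) - 22980) + 8184) = -(((34 - 8384)*(-7978 - 14124) - 22980) + 8184) = -((-8350*(-22102) - 22980) + 8184) = -((184551700 - 22980) + 8184) = -(184528720 + 8184) = -1*184536904 = -184536904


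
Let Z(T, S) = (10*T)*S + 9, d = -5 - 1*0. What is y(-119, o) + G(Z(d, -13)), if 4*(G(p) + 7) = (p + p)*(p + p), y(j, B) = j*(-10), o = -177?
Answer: 435464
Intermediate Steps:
d = -5 (d = -5 + 0 = -5)
y(j, B) = -10*j
Z(T, S) = 9 + 10*S*T (Z(T, S) = 10*S*T + 9 = 9 + 10*S*T)
G(p) = -7 + p**2 (G(p) = -7 + ((p + p)*(p + p))/4 = -7 + ((2*p)*(2*p))/4 = -7 + (4*p**2)/4 = -7 + p**2)
y(-119, o) + G(Z(d, -13)) = -10*(-119) + (-7 + (9 + 10*(-13)*(-5))**2) = 1190 + (-7 + (9 + 650)**2) = 1190 + (-7 + 659**2) = 1190 + (-7 + 434281) = 1190 + 434274 = 435464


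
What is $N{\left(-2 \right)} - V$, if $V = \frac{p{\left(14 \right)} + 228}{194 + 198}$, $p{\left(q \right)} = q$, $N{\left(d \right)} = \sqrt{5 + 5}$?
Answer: $- \frac{121}{196} + \sqrt{10} \approx 2.5449$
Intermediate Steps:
$N{\left(d \right)} = \sqrt{10}$
$V = \frac{121}{196}$ ($V = \frac{14 + 228}{194 + 198} = \frac{242}{392} = 242 \cdot \frac{1}{392} = \frac{121}{196} \approx 0.61735$)
$N{\left(-2 \right)} - V = \sqrt{10} - \frac{121}{196} = - \frac{121}{196} + \sqrt{10}$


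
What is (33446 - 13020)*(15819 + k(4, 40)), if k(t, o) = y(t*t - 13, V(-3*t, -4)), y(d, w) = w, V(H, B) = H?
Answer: 322873782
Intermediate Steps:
k(t, o) = -3*t
(33446 - 13020)*(15819 + k(4, 40)) = (33446 - 13020)*(15819 - 3*4) = 20426*(15819 - 12) = 20426*15807 = 322873782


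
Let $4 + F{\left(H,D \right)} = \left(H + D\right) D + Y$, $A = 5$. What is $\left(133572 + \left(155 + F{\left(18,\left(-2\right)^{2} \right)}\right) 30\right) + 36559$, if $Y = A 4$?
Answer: $177901$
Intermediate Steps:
$Y = 20$ ($Y = 5 \cdot 4 = 20$)
$F{\left(H,D \right)} = 16 + D \left(D + H\right)$ ($F{\left(H,D \right)} = -4 + \left(\left(H + D\right) D + 20\right) = -4 + \left(\left(D + H\right) D + 20\right) = -4 + \left(D \left(D + H\right) + 20\right) = -4 + \left(20 + D \left(D + H\right)\right) = 16 + D \left(D + H\right)$)
$\left(133572 + \left(155 + F{\left(18,\left(-2\right)^{2} \right)}\right) 30\right) + 36559 = \left(133572 + \left(155 + \left(16 + \left(\left(-2\right)^{2}\right)^{2} + \left(-2\right)^{2} \cdot 18\right)\right) 30\right) + 36559 = \left(133572 + \left(155 + \left(16 + 4^{2} + 4 \cdot 18\right)\right) 30\right) + 36559 = \left(133572 + \left(155 + \left(16 + 16 + 72\right)\right) 30\right) + 36559 = \left(133572 + \left(155 + 104\right) 30\right) + 36559 = \left(133572 + 259 \cdot 30\right) + 36559 = \left(133572 + 7770\right) + 36559 = 141342 + 36559 = 177901$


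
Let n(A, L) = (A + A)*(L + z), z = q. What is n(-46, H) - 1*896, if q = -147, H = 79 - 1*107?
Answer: 15204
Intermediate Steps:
H = -28 (H = 79 - 107 = -28)
z = -147
n(A, L) = 2*A*(-147 + L) (n(A, L) = (A + A)*(L - 147) = (2*A)*(-147 + L) = 2*A*(-147 + L))
n(-46, H) - 1*896 = 2*(-46)*(-147 - 28) - 1*896 = 2*(-46)*(-175) - 896 = 16100 - 896 = 15204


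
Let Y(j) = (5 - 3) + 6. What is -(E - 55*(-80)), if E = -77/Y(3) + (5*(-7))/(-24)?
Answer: -26351/6 ≈ -4391.8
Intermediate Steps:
Y(j) = 8 (Y(j) = 2 + 6 = 8)
E = -49/6 (E = -77/8 + (5*(-7))/(-24) = -77*1/8 - 35*(-1/24) = -77/8 + 35/24 = -49/6 ≈ -8.1667)
-(E - 55*(-80)) = -(-49/6 - 55*(-80)) = -(-49/6 + 4400) = -1*26351/6 = -26351/6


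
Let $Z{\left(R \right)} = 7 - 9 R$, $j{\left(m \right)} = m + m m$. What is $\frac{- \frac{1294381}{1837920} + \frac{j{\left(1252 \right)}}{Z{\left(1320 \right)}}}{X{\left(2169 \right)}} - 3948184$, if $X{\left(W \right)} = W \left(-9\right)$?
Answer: $- \frac{1681847122205242901107}{425979925227360} \approx -3.9482 \cdot 10^{6}$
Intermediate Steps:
$j{\left(m \right)} = m + m^{2}$
$X{\left(W \right)} = - 9 W$
$\frac{- \frac{1294381}{1837920} + \frac{j{\left(1252 \right)}}{Z{\left(1320 \right)}}}{X{\left(2169 \right)}} - 3948184 = \frac{- \frac{1294381}{1837920} + \frac{1252 \left(1 + 1252\right)}{7 - 11880}}{\left(-9\right) 2169} - 3948184 = \frac{\left(-1294381\right) \frac{1}{1837920} + \frac{1252 \cdot 1253}{7 - 11880}}{-19521} - 3948184 = \left(- \frac{1294381}{1837920} + \frac{1568756}{-11873}\right) \left(- \frac{1}{19521}\right) - 3948184 = \left(- \frac{1294381}{1837920} + 1568756 \left(- \frac{1}{11873}\right)\right) \left(- \frac{1}{19521}\right) - 3948184 = \left(- \frac{1294381}{1837920} - \frac{1568756}{11873}\right) \left(- \frac{1}{19521}\right) - 3948184 = \left(- \frac{2898616213133}{21821624160}\right) \left(- \frac{1}{19521}\right) - 3948184 = \frac{2898616213133}{425979925227360} - 3948184 = - \frac{1681847122205242901107}{425979925227360}$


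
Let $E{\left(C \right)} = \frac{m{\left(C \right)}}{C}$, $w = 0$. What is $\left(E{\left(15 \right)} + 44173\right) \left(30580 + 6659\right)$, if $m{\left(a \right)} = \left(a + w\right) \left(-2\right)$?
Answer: $1644883869$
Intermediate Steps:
$m{\left(a \right)} = - 2 a$ ($m{\left(a \right)} = \left(a + 0\right) \left(-2\right) = a \left(-2\right) = - 2 a$)
$E{\left(C \right)} = -2$ ($E{\left(C \right)} = \frac{\left(-2\right) C}{C} = -2$)
$\left(E{\left(15 \right)} + 44173\right) \left(30580 + 6659\right) = \left(-2 + 44173\right) \left(30580 + 6659\right) = 44171 \cdot 37239 = 1644883869$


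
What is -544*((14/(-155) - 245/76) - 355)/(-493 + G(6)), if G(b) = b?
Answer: -574047704/1434215 ≈ -400.25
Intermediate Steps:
-544*((14/(-155) - 245/76) - 355)/(-493 + G(6)) = -544*((14/(-155) - 245/76) - 355)/(-493 + 6) = -544/((-487/((14*(-1/155) - 245*1/76) - 355))) = -544/((-487/((-14/155 - 245/76) - 355))) = -544/((-487/(-39039/11780 - 355))) = -544/((-487/(-4220939/11780))) = -544/((-487*(-11780/4220939))) = -544/5736860/4220939 = -544*4220939/5736860 = -574047704/1434215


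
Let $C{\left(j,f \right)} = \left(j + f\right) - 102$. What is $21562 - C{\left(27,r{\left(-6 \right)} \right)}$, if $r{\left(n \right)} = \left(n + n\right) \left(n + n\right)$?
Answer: $21493$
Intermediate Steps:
$r{\left(n \right)} = 4 n^{2}$ ($r{\left(n \right)} = 2 n 2 n = 4 n^{2}$)
$C{\left(j,f \right)} = -102 + f + j$ ($C{\left(j,f \right)} = \left(f + j\right) - 102 = -102 + f + j$)
$21562 - C{\left(27,r{\left(-6 \right)} \right)} = 21562 - \left(-102 + 4 \left(-6\right)^{2} + 27\right) = 21562 - \left(-102 + 4 \cdot 36 + 27\right) = 21562 - \left(-102 + 144 + 27\right) = 21562 - 69 = 21493$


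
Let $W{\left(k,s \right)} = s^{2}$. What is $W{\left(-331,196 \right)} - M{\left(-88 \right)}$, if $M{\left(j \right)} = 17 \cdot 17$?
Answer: $38127$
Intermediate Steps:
$M{\left(j \right)} = 289$
$W{\left(-331,196 \right)} - M{\left(-88 \right)} = 196^{2} - 289 = 38416 - 289 = 38127$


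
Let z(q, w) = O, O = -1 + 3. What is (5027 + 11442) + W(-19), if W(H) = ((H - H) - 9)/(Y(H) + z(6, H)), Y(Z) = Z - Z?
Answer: 32929/2 ≈ 16465.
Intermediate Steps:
O = 2
Y(Z) = 0
z(q, w) = 2
W(H) = -9/2 (W(H) = ((H - H) - 9)/(0 + 2) = (0 - 9)/2 = -9*½ = -9/2)
(5027 + 11442) + W(-19) = (5027 + 11442) - 9/2 = 16469 - 9/2 = 32929/2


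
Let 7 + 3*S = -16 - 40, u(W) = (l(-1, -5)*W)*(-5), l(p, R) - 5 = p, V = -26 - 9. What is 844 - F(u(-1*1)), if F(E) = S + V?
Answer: 900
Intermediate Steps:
V = -35
l(p, R) = 5 + p
u(W) = -20*W (u(W) = ((5 - 1)*W)*(-5) = (4*W)*(-5) = -20*W)
S = -21 (S = -7/3 + (-16 - 40)/3 = -7/3 + (1/3)*(-56) = -7/3 - 56/3 = -21)
F(E) = -56 (F(E) = -21 - 35 = -56)
844 - F(u(-1*1)) = 844 - 1*(-56) = 844 + 56 = 900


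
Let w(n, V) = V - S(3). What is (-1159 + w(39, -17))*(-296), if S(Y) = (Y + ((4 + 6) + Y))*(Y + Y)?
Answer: 376512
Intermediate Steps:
S(Y) = 2*Y*(10 + 2*Y) (S(Y) = (Y + (10 + Y))*(2*Y) = (10 + 2*Y)*(2*Y) = 2*Y*(10 + 2*Y))
w(n, V) = -96 + V (w(n, V) = V - 4*3*(5 + 3) = V - 4*3*8 = V - 1*96 = V - 96 = -96 + V)
(-1159 + w(39, -17))*(-296) = (-1159 + (-96 - 17))*(-296) = (-1159 - 113)*(-296) = -1272*(-296) = 376512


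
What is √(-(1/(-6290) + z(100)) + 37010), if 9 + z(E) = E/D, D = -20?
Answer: √1464821244690/6290 ≈ 192.42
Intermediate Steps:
z(E) = -9 - E/20 (z(E) = -9 + E/(-20) = -9 + E*(-1/20) = -9 - E/20)
√(-(1/(-6290) + z(100)) + 37010) = √(-(1/(-6290) + (-9 - 1/20*100)) + 37010) = √(-(-1/6290 + (-9 - 5)) + 37010) = √(-(-1/6290 - 14) + 37010) = √(-1*(-88061/6290) + 37010) = √(88061/6290 + 37010) = √(232880961/6290) = √1464821244690/6290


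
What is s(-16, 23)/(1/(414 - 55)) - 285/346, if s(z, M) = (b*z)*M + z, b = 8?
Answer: -367673725/346 ≈ -1.0626e+6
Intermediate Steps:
s(z, M) = z + 8*M*z (s(z, M) = (8*z)*M + z = 8*M*z + z = z + 8*M*z)
s(-16, 23)/(1/(414 - 55)) - 285/346 = (-16*(1 + 8*23))/(1/(414 - 55)) - 285/346 = (-16*(1 + 184))/(1/359) - 285*1/346 = (-16*185)/(1/359) - 285/346 = -2960*359 - 285/346 = -1062640 - 285/346 = -367673725/346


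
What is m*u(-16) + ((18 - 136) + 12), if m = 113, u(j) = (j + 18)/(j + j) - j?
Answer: 27119/16 ≈ 1694.9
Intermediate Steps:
u(j) = -j + (18 + j)/(2*j) (u(j) = (18 + j)/((2*j)) - j = (18 + j)*(1/(2*j)) - j = (18 + j)/(2*j) - j = -j + (18 + j)/(2*j))
m*u(-16) + ((18 - 136) + 12) = 113*(½ - 1*(-16) + 9/(-16)) + ((18 - 136) + 12) = 113*(½ + 16 + 9*(-1/16)) + (-118 + 12) = 113*(½ + 16 - 9/16) - 106 = 113*(255/16) - 106 = 28815/16 - 106 = 27119/16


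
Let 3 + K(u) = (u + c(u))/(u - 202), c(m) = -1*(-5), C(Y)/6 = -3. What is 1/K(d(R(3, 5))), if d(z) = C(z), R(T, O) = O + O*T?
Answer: -220/647 ≈ -0.34003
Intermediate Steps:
C(Y) = -18 (C(Y) = 6*(-3) = -18)
c(m) = 5
d(z) = -18
K(u) = -3 + (5 + u)/(-202 + u) (K(u) = -3 + (u + 5)/(u - 202) = -3 + (5 + u)/(-202 + u))
1/K(d(R(3, 5))) = 1/((611 - 2*(-18))/(-202 - 18)) = 1/((611 + 36)/(-220)) = 1/(-1/220*647) = 1/(-647/220) = -220/647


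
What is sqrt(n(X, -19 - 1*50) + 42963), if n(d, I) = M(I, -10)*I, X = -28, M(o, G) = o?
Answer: 2*sqrt(11931) ≈ 218.46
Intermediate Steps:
n(d, I) = I**2 (n(d, I) = I*I = I**2)
sqrt(n(X, -19 - 1*50) + 42963) = sqrt((-19 - 1*50)**2 + 42963) = sqrt((-19 - 50)**2 + 42963) = sqrt((-69)**2 + 42963) = sqrt(4761 + 42963) = sqrt(47724) = 2*sqrt(11931)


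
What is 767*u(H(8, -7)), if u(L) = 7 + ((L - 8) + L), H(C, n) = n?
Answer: -11505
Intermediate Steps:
u(L) = -1 + 2*L (u(L) = 7 + ((-8 + L) + L) = 7 + (-8 + 2*L) = -1 + 2*L)
767*u(H(8, -7)) = 767*(-1 + 2*(-7)) = 767*(-1 - 14) = 767*(-15) = -11505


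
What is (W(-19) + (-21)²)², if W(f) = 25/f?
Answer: 69789316/361 ≈ 1.9332e+5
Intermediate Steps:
(W(-19) + (-21)²)² = (25/(-19) + (-21)²)² = (25*(-1/19) + 441)² = (-25/19 + 441)² = (8354/19)² = 69789316/361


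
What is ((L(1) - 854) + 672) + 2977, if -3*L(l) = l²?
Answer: 8384/3 ≈ 2794.7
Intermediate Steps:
L(l) = -l²/3
((L(1) - 854) + 672) + 2977 = ((-⅓*1² - 854) + 672) + 2977 = ((-⅓*1 - 854) + 672) + 2977 = ((-⅓ - 854) + 672) + 2977 = (-2563/3 + 672) + 2977 = -547/3 + 2977 = 8384/3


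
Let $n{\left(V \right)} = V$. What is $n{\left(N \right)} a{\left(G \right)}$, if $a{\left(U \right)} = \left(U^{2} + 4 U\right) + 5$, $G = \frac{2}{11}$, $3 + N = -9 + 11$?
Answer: $- \frac{697}{121} \approx -5.7603$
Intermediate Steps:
$N = -1$ ($N = -3 + \left(-9 + 11\right) = -3 + 2 = -1$)
$G = \frac{2}{11}$ ($G = 2 \cdot \frac{1}{11} = \frac{2}{11} \approx 0.18182$)
$a{\left(U \right)} = 5 + U^{2} + 4 U$
$n{\left(N \right)} a{\left(G \right)} = - (5 + \left(\frac{2}{11}\right)^{2} + 4 \cdot \frac{2}{11}) = - (5 + \frac{4}{121} + \frac{8}{11}) = \left(-1\right) \frac{697}{121} = - \frac{697}{121}$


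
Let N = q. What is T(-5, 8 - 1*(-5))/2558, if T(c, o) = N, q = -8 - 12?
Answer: -10/1279 ≈ -0.0078186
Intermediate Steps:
q = -20
N = -20
T(c, o) = -20
T(-5, 8 - 1*(-5))/2558 = -20/2558 = -20*1/2558 = -10/1279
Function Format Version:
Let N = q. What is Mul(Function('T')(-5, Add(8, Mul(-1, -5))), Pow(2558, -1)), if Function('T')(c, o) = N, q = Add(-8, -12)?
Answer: Rational(-10, 1279) ≈ -0.0078186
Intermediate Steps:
q = -20
N = -20
Function('T')(c, o) = -20
Mul(Function('T')(-5, Add(8, Mul(-1, -5))), Pow(2558, -1)) = Mul(-20, Pow(2558, -1)) = Mul(-20, Rational(1, 2558)) = Rational(-10, 1279)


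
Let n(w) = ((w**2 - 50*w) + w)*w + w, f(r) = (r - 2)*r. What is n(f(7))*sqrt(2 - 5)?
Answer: -17115*I*sqrt(3) ≈ -29644.0*I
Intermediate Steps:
f(r) = r*(-2 + r) (f(r) = (-2 + r)*r = r*(-2 + r))
n(w) = w + w*(w**2 - 49*w) (n(w) = (w**2 - 49*w)*w + w = w*(w**2 - 49*w) + w = w + w*(w**2 - 49*w))
n(f(7))*sqrt(2 - 5) = ((7*(-2 + 7))*(1 + (7*(-2 + 7))**2 - 343*(-2 + 7)))*sqrt(2 - 5) = ((7*5)*(1 + (7*5)**2 - 343*5))*sqrt(-3) = (35*(1 + 35**2 - 49*35))*(I*sqrt(3)) = (35*(1 + 1225 - 1715))*(I*sqrt(3)) = (35*(-489))*(I*sqrt(3)) = -17115*I*sqrt(3)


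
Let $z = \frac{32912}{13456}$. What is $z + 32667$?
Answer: $\frac{27475004}{841} \approx 32669.0$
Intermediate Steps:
$z = \frac{2057}{841}$ ($z = 32912 \cdot \frac{1}{13456} = \frac{2057}{841} \approx 2.4459$)
$z + 32667 = \frac{2057}{841} + 32667 = \frac{27475004}{841}$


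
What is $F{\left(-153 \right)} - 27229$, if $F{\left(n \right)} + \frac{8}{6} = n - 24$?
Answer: $- \frac{82222}{3} \approx -27407.0$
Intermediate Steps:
$F{\left(n \right)} = - \frac{76}{3} + n$ ($F{\left(n \right)} = - \frac{4}{3} + \left(n - 24\right) = - \frac{4}{3} + \left(-24 + n\right) = - \frac{76}{3} + n$)
$F{\left(-153 \right)} - 27229 = \left(- \frac{76}{3} - 153\right) - 27229 = - \frac{535}{3} - 27229 = - \frac{82222}{3}$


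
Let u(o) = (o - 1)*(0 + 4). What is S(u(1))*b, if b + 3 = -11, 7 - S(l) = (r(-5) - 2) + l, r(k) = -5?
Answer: -196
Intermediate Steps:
u(o) = -4 + 4*o (u(o) = (-1 + o)*4 = -4 + 4*o)
S(l) = 14 - l (S(l) = 7 - ((-5 - 2) + l) = 7 - (-7 + l) = 7 + (7 - l) = 14 - l)
b = -14 (b = -3 - 11 = -14)
S(u(1))*b = (14 - (-4 + 4*1))*(-14) = (14 - (-4 + 4))*(-14) = (14 - 1*0)*(-14) = (14 + 0)*(-14) = 14*(-14) = -196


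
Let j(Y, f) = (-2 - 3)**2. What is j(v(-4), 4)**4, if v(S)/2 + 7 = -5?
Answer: 390625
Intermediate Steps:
v(S) = -24 (v(S) = -14 + 2*(-5) = -14 - 10 = -24)
j(Y, f) = 25 (j(Y, f) = (-5)**2 = 25)
j(v(-4), 4)**4 = 25**4 = 390625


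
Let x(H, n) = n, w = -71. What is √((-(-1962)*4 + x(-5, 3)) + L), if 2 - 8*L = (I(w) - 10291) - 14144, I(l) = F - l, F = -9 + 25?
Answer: √43579/2 ≈ 104.38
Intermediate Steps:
F = 16
I(l) = 16 - l
L = 12175/4 (L = ¼ - (((16 - 1*(-71)) - 10291) - 14144)/8 = ¼ - (((16 + 71) - 10291) - 14144)/8 = ¼ - ((87 - 10291) - 14144)/8 = ¼ - (-10204 - 14144)/8 = ¼ - ⅛*(-24348) = ¼ + 6087/2 = 12175/4 ≈ 3043.8)
√((-(-1962)*4 + x(-5, 3)) + L) = √((-(-1962)*4 + 3) + 12175/4) = √((-109*(-72) + 3) + 12175/4) = √((7848 + 3) + 12175/4) = √(7851 + 12175/4) = √(43579/4) = √43579/2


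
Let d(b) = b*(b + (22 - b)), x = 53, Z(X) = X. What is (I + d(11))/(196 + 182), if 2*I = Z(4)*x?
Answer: 58/63 ≈ 0.92064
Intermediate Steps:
I = 106 (I = (4*53)/2 = (½)*212 = 106)
d(b) = 22*b (d(b) = b*22 = 22*b)
(I + d(11))/(196 + 182) = (106 + 22*11)/(196 + 182) = (106 + 242)/378 = 348*(1/378) = 58/63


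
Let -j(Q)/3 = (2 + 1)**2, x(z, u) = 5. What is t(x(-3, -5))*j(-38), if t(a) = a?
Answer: -135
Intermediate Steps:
j(Q) = -27 (j(Q) = -3*(2 + 1)**2 = -3*3**2 = -3*9 = -27)
t(x(-3, -5))*j(-38) = 5*(-27) = -135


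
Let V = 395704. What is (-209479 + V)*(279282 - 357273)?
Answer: -14523873975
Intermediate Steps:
(-209479 + V)*(279282 - 357273) = (-209479 + 395704)*(279282 - 357273) = 186225*(-77991) = -14523873975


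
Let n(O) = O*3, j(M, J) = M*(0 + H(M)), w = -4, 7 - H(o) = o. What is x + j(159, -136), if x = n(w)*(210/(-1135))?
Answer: -5485632/227 ≈ -24166.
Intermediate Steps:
H(o) = 7 - o
j(M, J) = M*(7 - M) (j(M, J) = M*(0 + (7 - M)) = M*(7 - M))
n(O) = 3*O
x = 504/227 (x = (3*(-4))*(210/(-1135)) = -2520*(-1)/1135 = -12*(-42/227) = 504/227 ≈ 2.2203)
x + j(159, -136) = 504/227 + 159*(7 - 1*159) = 504/227 + 159*(7 - 159) = 504/227 + 159*(-152) = 504/227 - 24168 = -5485632/227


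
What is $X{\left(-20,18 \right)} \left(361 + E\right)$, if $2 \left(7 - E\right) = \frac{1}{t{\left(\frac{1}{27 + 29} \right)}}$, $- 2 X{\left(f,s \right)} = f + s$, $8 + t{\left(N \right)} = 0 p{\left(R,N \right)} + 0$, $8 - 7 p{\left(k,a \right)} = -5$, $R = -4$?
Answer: $\frac{5889}{16} \approx 368.06$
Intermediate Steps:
$p{\left(k,a \right)} = \frac{13}{7}$ ($p{\left(k,a \right)} = \frac{8}{7} - - \frac{5}{7} = \frac{8}{7} + \frac{5}{7} = \frac{13}{7}$)
$t{\left(N \right)} = -8$ ($t{\left(N \right)} = -8 + \left(0 \cdot \frac{13}{7} + 0\right) = -8 + \left(0 + 0\right) = -8 + 0 = -8$)
$X{\left(f,s \right)} = - \frac{f}{2} - \frac{s}{2}$ ($X{\left(f,s \right)} = - \frac{f + s}{2} = - \frac{f}{2} - \frac{s}{2}$)
$E = \frac{113}{16}$ ($E = 7 - \frac{1}{2 \left(-8\right)} = 7 - - \frac{1}{16} = 7 + \frac{1}{16} = \frac{113}{16} \approx 7.0625$)
$X{\left(-20,18 \right)} \left(361 + E\right) = \left(\left(- \frac{1}{2}\right) \left(-20\right) - 9\right) \left(361 + \frac{113}{16}\right) = \left(10 - 9\right) \frac{5889}{16} = 1 \cdot \frac{5889}{16} = \frac{5889}{16}$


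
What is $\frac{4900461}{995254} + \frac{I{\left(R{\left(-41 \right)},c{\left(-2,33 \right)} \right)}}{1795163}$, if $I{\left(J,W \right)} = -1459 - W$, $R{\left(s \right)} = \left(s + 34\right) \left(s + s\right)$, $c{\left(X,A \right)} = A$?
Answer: $\frac{8795641351175}{1786643156402} \approx 4.923$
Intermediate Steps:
$R{\left(s \right)} = 2 s \left(34 + s\right)$ ($R{\left(s \right)} = \left(34 + s\right) 2 s = 2 s \left(34 + s\right)$)
$\frac{4900461}{995254} + \frac{I{\left(R{\left(-41 \right)},c{\left(-2,33 \right)} \right)}}{1795163} = \frac{4900461}{995254} + \frac{-1459 - 33}{1795163} = 4900461 \cdot \frac{1}{995254} + \left(-1459 - 33\right) \frac{1}{1795163} = \frac{4900461}{995254} - \frac{1492}{1795163} = \frac{8795641351175}{1786643156402}$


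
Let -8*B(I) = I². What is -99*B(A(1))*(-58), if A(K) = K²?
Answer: -2871/4 ≈ -717.75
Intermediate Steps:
B(I) = -I²/8
-99*B(A(1))*(-58) = -99*(-(1²)²/8)*(-58) = -99*(-⅛*1²)*(-58) = -99*(-⅛*1)*(-58) = -(-99)*(-58)/8 = -99*29/4 = -2871/4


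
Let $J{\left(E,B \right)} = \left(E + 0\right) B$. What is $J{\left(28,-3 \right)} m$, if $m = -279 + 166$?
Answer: $9492$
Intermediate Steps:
$J{\left(E,B \right)} = B E$ ($J{\left(E,B \right)} = E B = B E$)
$m = -113$
$J{\left(28,-3 \right)} m = \left(-3\right) 28 \left(-113\right) = \left(-84\right) \left(-113\right) = 9492$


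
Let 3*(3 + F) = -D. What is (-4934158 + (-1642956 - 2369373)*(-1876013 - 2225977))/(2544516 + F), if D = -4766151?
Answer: 8229264250276/2066615 ≈ 3.9820e+6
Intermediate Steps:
F = 1588714 (F = -3 + (-1*(-4766151))/3 = -3 + (⅓)*4766151 = -3 + 1588717 = 1588714)
(-4934158 + (-1642956 - 2369373)*(-1876013 - 2225977))/(2544516 + F) = (-4934158 + (-1642956 - 2369373)*(-1876013 - 2225977))/(2544516 + 1588714) = (-4934158 - 4012329*(-4101990))/4133230 = (-4934158 + 16458533434710)*(1/4133230) = 16458528500552*(1/4133230) = 8229264250276/2066615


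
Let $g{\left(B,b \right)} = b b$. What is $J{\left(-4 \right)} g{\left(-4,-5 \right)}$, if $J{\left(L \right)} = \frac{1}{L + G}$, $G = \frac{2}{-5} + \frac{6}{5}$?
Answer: $- \frac{125}{16} \approx -7.8125$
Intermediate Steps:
$G = \frac{4}{5}$ ($G = 2 \left(- \frac{1}{5}\right) + 6 \cdot \frac{1}{5} = - \frac{2}{5} + \frac{6}{5} = \frac{4}{5} \approx 0.8$)
$g{\left(B,b \right)} = b^{2}$
$J{\left(L \right)} = \frac{1}{\frac{4}{5} + L}$ ($J{\left(L \right)} = \frac{1}{L + \frac{4}{5}} = \frac{1}{\frac{4}{5} + L}$)
$J{\left(-4 \right)} g{\left(-4,-5 \right)} = \frac{5}{4 + 5 \left(-4\right)} \left(-5\right)^{2} = \frac{5}{4 - 20} \cdot 25 = \frac{5}{-16} \cdot 25 = 5 \left(- \frac{1}{16}\right) 25 = \left(- \frac{5}{16}\right) 25 = - \frac{125}{16}$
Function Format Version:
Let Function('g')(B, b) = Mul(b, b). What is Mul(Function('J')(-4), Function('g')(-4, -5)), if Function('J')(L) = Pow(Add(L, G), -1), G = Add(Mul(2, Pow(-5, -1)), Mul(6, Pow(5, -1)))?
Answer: Rational(-125, 16) ≈ -7.8125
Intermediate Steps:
G = Rational(4, 5) (G = Add(Mul(2, Rational(-1, 5)), Mul(6, Rational(1, 5))) = Add(Rational(-2, 5), Rational(6, 5)) = Rational(4, 5) ≈ 0.80000)
Function('g')(B, b) = Pow(b, 2)
Function('J')(L) = Pow(Add(Rational(4, 5), L), -1) (Function('J')(L) = Pow(Add(L, Rational(4, 5)), -1) = Pow(Add(Rational(4, 5), L), -1))
Mul(Function('J')(-4), Function('g')(-4, -5)) = Mul(Mul(5, Pow(Add(4, Mul(5, -4)), -1)), Pow(-5, 2)) = Mul(Mul(5, Pow(Add(4, -20), -1)), 25) = Mul(Mul(5, Pow(-16, -1)), 25) = Mul(Mul(5, Rational(-1, 16)), 25) = Mul(Rational(-5, 16), 25) = Rational(-125, 16)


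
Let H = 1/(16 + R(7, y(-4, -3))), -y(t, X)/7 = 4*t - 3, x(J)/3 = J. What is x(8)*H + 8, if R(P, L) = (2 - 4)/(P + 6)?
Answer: 980/103 ≈ 9.5146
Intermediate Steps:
x(J) = 3*J
y(t, X) = 21 - 28*t (y(t, X) = -7*(4*t - 3) = -7*(-3 + 4*t) = 21 - 28*t)
R(P, L) = -2/(6 + P)
H = 13/206 (H = 1/(16 - 2/(6 + 7)) = 1/(16 - 2/13) = 1/(206/13) = 13/206 ≈ 0.063107)
x(8)*H + 8 = (3*8)*(13/206) + 8 = 24*(13/206) + 8 = 156/103 + 8 = 980/103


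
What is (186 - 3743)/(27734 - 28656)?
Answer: 3557/922 ≈ 3.8579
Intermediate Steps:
(186 - 3743)/(27734 - 28656) = -3557/(-922) = -3557*(-1/922) = 3557/922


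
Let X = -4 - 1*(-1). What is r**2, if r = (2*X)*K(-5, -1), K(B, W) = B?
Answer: 900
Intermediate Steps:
X = -3 (X = -4 + 1 = -3)
r = 30 (r = (2*(-3))*(-5) = -6*(-5) = 30)
r**2 = 30**2 = 900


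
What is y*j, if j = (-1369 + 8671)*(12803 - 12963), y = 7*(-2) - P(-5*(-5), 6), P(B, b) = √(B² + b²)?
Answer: 16356480 + 1168320*√661 ≈ 4.6394e+7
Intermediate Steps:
y = -14 - √661 (y = 7*(-2) - √((-5*(-5))² + 6²) = -14 - √(25² + 36) = -14 - √(625 + 36) = -14 - √661 ≈ -39.710)
j = -1168320 (j = 7302*(-160) = -1168320)
y*j = (-14 - √661)*(-1168320) = 16356480 + 1168320*√661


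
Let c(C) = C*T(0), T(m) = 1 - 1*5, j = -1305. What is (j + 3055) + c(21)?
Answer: 1666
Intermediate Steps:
T(m) = -4 (T(m) = 1 - 5 = -4)
c(C) = -4*C (c(C) = C*(-4) = -4*C)
(j + 3055) + c(21) = (-1305 + 3055) - 4*21 = 1750 - 84 = 1666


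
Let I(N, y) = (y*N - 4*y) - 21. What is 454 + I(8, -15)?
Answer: 373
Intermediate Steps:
I(N, y) = -21 - 4*y + N*y (I(N, y) = (N*y - 4*y) - 21 = (-4*y + N*y) - 21 = -21 - 4*y + N*y)
454 + I(8, -15) = 454 + (-21 - 4*(-15) + 8*(-15)) = 454 + (-21 + 60 - 120) = 454 - 81 = 373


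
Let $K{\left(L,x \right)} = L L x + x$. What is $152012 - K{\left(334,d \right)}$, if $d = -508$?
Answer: $56822968$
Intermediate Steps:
$K{\left(L,x \right)} = x + x L^{2}$ ($K{\left(L,x \right)} = L^{2} x + x = x L^{2} + x = x + x L^{2}$)
$152012 - K{\left(334,d \right)} = 152012 - - 508 \left(1 + 334^{2}\right) = 152012 - - 508 \left(1 + 111556\right) = 152012 - \left(-508\right) 111557 = 152012 - -56670956 = 152012 + 56670956 = 56822968$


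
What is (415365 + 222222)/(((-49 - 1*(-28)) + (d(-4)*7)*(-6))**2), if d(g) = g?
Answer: 70843/2401 ≈ 29.506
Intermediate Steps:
(415365 + 222222)/(((-49 - 1*(-28)) + (d(-4)*7)*(-6))**2) = (415365 + 222222)/(((-49 - 1*(-28)) - 4*7*(-6))**2) = 637587/(((-49 + 28) - 28*(-6))**2) = 637587/((-21 + 168)**2) = 637587/(147**2) = 637587/21609 = 637587*(1/21609) = 70843/2401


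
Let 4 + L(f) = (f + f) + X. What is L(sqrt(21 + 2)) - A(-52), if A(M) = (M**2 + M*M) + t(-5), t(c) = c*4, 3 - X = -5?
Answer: -5384 + 2*sqrt(23) ≈ -5374.4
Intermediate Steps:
X = 8 (X = 3 - 1*(-5) = 3 + 5 = 8)
t(c) = 4*c
A(M) = -20 + 2*M**2 (A(M) = (M**2 + M*M) + 4*(-5) = (M**2 + M**2) - 20 = 2*M**2 - 20 = -20 + 2*M**2)
L(f) = 4 + 2*f (L(f) = -4 + ((f + f) + 8) = -4 + (2*f + 8) = -4 + (8 + 2*f) = 4 + 2*f)
L(sqrt(21 + 2)) - A(-52) = (4 + 2*sqrt(21 + 2)) - (-20 + 2*(-52)**2) = (4 + 2*sqrt(23)) - (-20 + 2*2704) = (4 + 2*sqrt(23)) - (-20 + 5408) = (4 + 2*sqrt(23)) - 1*5388 = (4 + 2*sqrt(23)) - 5388 = -5384 + 2*sqrt(23)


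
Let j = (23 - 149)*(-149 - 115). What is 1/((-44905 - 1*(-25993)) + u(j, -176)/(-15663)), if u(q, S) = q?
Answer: -5221/98750640 ≈ -5.2871e-5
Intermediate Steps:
j = 33264 (j = -126*(-264) = 33264)
1/((-44905 - 1*(-25993)) + u(j, -176)/(-15663)) = 1/((-44905 - 1*(-25993)) + 33264/(-15663)) = 1/((-44905 + 25993) + 33264*(-1/15663)) = 1/(-18912 - 11088/5221) = 1/(-98750640/5221) = -5221/98750640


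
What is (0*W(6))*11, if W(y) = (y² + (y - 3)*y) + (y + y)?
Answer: 0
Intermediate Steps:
W(y) = y² + 2*y + y*(-3 + y) (W(y) = (y² + (-3 + y)*y) + 2*y = (y² + y*(-3 + y)) + 2*y = y² + 2*y + y*(-3 + y))
(0*W(6))*11 = (0*(6*(-1 + 2*6)))*11 = (0*(6*(-1 + 12)))*11 = (0*(6*11))*11 = (0*66)*11 = 0*11 = 0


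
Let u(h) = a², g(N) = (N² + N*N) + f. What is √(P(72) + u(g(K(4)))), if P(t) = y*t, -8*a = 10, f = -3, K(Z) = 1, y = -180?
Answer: I*√207335/4 ≈ 113.84*I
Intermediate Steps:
a = -5/4 (a = -⅛*10 = -5/4 ≈ -1.2500)
g(N) = -3 + 2*N² (g(N) = (N² + N*N) - 3 = (N² + N²) - 3 = 2*N² - 3 = -3 + 2*N²)
P(t) = -180*t
u(h) = 25/16 (u(h) = (-5/4)² = 25/16)
√(P(72) + u(g(K(4)))) = √(-180*72 + 25/16) = √(-12960 + 25/16) = √(-207335/16) = I*√207335/4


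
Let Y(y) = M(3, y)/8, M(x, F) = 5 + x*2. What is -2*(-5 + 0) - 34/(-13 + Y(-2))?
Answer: 1202/93 ≈ 12.925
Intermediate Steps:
M(x, F) = 5 + 2*x
Y(y) = 11/8 (Y(y) = (5 + 2*3)/8 = (5 + 6)*(1/8) = 11*(1/8) = 11/8)
-2*(-5 + 0) - 34/(-13 + Y(-2)) = -2*(-5 + 0) - 34/(-13 + 11/8) = -2*(-5) - 34/(-93/8) = 10 - 34*(-8/93) = 10 + 272/93 = 1202/93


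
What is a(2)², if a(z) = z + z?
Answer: 16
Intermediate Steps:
a(z) = 2*z
a(2)² = (2*2)² = 4² = 16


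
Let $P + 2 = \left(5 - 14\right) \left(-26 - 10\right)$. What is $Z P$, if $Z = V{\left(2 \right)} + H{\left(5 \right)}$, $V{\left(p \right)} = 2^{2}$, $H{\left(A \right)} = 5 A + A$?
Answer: $10948$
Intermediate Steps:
$P = 322$ ($P = -2 + \left(5 - 14\right) \left(-26 - 10\right) = -2 - -324 = -2 + 324 = 322$)
$H{\left(A \right)} = 6 A$
$V{\left(p \right)} = 4$
$Z = 34$ ($Z = 4 + 6 \cdot 5 = 4 + 30 = 34$)
$Z P = 34 \cdot 322 = 10948$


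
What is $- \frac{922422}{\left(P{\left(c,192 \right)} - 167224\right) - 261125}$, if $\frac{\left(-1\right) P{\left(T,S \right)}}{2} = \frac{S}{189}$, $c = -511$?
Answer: $\frac{58112586}{26986115} \approx 2.1534$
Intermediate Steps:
$P{\left(T,S \right)} = - \frac{2 S}{189}$ ($P{\left(T,S \right)} = - 2 \frac{S}{189} = - \frac{2 S}{189}$)
$- \frac{922422}{\left(P{\left(c,192 \right)} - 167224\right) - 261125} = - \frac{922422}{\left(\left(- \frac{2}{189}\right) 192 - 167224\right) - 261125} = - \frac{922422}{\left(- \frac{128}{63} - 167224\right) - 261125} = - \frac{922422}{- \frac{10535240}{63} - 261125} = - \frac{922422}{- \frac{26986115}{63}} = \left(-922422\right) \left(- \frac{63}{26986115}\right) = \frac{58112586}{26986115}$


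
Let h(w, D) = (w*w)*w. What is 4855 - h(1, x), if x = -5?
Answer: 4854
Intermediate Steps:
h(w, D) = w³ (h(w, D) = w²*w = w³)
4855 - h(1, x) = 4855 - 1*1³ = 4855 - 1*1 = 4855 - 1 = 4854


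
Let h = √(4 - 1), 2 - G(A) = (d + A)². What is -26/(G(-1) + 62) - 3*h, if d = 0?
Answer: -26/63 - 3*√3 ≈ -5.6088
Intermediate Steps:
G(A) = 2 - A² (G(A) = 2 - (0 + A)² = 2 - A²)
h = √3 ≈ 1.7320
-26/(G(-1) + 62) - 3*h = -26/((2 - 1*(-1)²) + 62) - 3*√3 = -26/((2 - 1*1) + 62) - 3*√3 = -26/((2 - 1) + 62) - 3*√3 = -26/(1 + 62) - 3*√3 = -26/63 - 3*√3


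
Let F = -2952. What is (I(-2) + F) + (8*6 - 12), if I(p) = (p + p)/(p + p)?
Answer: -2915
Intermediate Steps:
I(p) = 1 (I(p) = (2*p)/((2*p)) = (2*p)*(1/(2*p)) = 1)
(I(-2) + F) + (8*6 - 12) = (1 - 2952) + (8*6 - 12) = -2951 + (48 - 12) = -2951 + 36 = -2915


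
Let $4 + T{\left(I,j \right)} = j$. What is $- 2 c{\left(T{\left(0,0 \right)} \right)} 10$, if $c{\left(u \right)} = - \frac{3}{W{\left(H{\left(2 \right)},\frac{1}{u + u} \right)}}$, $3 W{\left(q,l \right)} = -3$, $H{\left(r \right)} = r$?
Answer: $-60$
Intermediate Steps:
$T{\left(I,j \right)} = -4 + j$
$W{\left(q,l \right)} = -1$ ($W{\left(q,l \right)} = \frac{1}{3} \left(-3\right) = -1$)
$c{\left(u \right)} = 3$ ($c{\left(u \right)} = - \frac{3}{-1} = \left(-3\right) \left(-1\right) = 3$)
$- 2 c{\left(T{\left(0,0 \right)} \right)} 10 = - 2 \cdot 3 \cdot 10 = \left(-2\right) 30 = -60$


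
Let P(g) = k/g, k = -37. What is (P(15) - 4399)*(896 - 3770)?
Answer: 63249076/5 ≈ 1.2650e+7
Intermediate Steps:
P(g) = -37/g
(P(15) - 4399)*(896 - 3770) = (-37/15 - 4399)*(896 - 3770) = (-37*1/15 - 4399)*(-2874) = (-37/15 - 4399)*(-2874) = -66022/15*(-2874) = 63249076/5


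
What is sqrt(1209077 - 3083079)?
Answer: I*sqrt(1874002) ≈ 1368.9*I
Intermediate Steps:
sqrt(1209077 - 3083079) = sqrt(-1874002) = I*sqrt(1874002)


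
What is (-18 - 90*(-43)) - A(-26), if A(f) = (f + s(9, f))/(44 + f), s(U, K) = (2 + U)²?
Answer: 69241/18 ≈ 3846.7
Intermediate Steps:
A(f) = (121 + f)/(44 + f) (A(f) = (f + (2 + 9)²)/(44 + f) = (f + 11²)/(44 + f) = (f + 121)/(44 + f) = (121 + f)/(44 + f))
(-18 - 90*(-43)) - A(-26) = (-18 - 90*(-43)) - (121 - 26)/(44 - 26) = (-18 + 3870) - 95/18 = 3852 - 95/18 = 69241/18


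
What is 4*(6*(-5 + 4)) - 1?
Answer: -25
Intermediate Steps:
4*(6*(-5 + 4)) - 1 = 4*(6*(-1)) - 1 = 4*(-6) - 1 = -24 - 1 = -25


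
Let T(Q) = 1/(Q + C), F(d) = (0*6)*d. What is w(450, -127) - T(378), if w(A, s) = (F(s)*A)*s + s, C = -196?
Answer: -23115/182 ≈ -127.01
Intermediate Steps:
F(d) = 0 (F(d) = 0*d = 0)
w(A, s) = s (w(A, s) = (0*A)*s + s = 0*s + s = 0 + s = s)
T(Q) = 1/(-196 + Q) (T(Q) = 1/(Q - 196) = 1/(-196 + Q))
w(450, -127) - T(378) = -127 - 1/(-196 + 378) = -127 - 1/182 = -23115/182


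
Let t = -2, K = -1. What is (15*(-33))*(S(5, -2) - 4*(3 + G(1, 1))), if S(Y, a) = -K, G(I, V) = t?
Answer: 1485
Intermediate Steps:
G(I, V) = -2
S(Y, a) = 1 (S(Y, a) = -1*(-1) = 1)
(15*(-33))*(S(5, -2) - 4*(3 + G(1, 1))) = (15*(-33))*(1 - 4*(3 - 2)) = -495*(1 - 4*1) = -495*(1 - 4) = -495*(-3) = 1485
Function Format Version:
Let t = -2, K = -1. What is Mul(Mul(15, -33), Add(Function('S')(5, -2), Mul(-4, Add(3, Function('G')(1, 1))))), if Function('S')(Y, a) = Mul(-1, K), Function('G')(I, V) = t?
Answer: 1485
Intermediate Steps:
Function('G')(I, V) = -2
Function('S')(Y, a) = 1 (Function('S')(Y, a) = Mul(-1, -1) = 1)
Mul(Mul(15, -33), Add(Function('S')(5, -2), Mul(-4, Add(3, Function('G')(1, 1))))) = Mul(Mul(15, -33), Add(1, Mul(-4, Add(3, -2)))) = Mul(-495, Add(1, Mul(-4, 1))) = Mul(-495, Add(1, -4)) = Mul(-495, -3) = 1485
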